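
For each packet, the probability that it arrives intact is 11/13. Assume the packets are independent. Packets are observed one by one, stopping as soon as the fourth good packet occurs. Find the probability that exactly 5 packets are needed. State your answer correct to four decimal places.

0.3155

Y = trial on which the fourth success occurs; negative binomial, r=4, p=0.846154.
P(Y=5) = C(4,3) · p^4 · (1−p)^1
= 4 · 0.51262 · 0.15385 = 0.315460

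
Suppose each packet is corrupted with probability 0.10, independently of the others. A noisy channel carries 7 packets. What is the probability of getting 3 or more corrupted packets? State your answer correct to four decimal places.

X ~ Binomial(7, 0.10); P(X ≥ 3) = Σ C(7,k) p^k (1−p)^(7−k) over k:
  k=3: C(7,3)·0.10^3·0.90^4 = 0.022964
  k=4: C(7,4)·0.10^4·0.90^3 = 0.002551
  k=5: C(7,5)·0.10^5·0.90^2 = 0.000170
  k=6: C(7,6)·0.10^6·0.90^1 = 0.000006
  k=7: C(7,7)·0.10^7·0.90^0 = 0.000000
Total = 0.025691

0.0257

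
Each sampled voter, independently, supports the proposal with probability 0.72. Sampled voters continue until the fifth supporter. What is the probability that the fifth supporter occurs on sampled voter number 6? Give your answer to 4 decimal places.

0.2709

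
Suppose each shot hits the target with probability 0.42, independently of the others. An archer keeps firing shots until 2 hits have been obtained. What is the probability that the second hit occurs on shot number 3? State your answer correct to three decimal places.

0.205

Y = trial on which the second success occurs; negative binomial, r=2, p=0.42.
P(Y=3) = C(2,1) · p^2 · (1−p)^1
= 2 · 0.1764 · 0.58 = 0.20462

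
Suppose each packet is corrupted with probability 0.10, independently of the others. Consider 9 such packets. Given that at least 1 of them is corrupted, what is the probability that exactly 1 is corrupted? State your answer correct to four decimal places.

0.6324

X ~ Binomial(9, 0.10). Want P(X=1 | X≥1) = P(X=1) / P(X≥1).
P(X=1) = C(9,1)·0.10^1·0.90^8 = 0.387420
P(X≥1) = 1 − 0.387420 = 0.612580
Ratio = 0.387420 / 0.612580 = 0.632441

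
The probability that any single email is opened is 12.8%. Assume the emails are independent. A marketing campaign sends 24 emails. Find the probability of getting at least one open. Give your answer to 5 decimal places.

P(at least one) = 1 − P(none) = 1 − (1 − 0.128)^24
= 1 − 0.0373590 = 0.9626410

0.96264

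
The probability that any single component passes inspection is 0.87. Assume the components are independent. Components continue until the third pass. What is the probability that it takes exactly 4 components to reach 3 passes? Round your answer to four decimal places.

Y = trial on which the third success occurs; negative binomial, r=3, p=0.87.
P(Y=4) = C(3,2) · p^3 · (1−p)^1
= 3 · 0.6585 · 0.13 = 0.256816

0.2568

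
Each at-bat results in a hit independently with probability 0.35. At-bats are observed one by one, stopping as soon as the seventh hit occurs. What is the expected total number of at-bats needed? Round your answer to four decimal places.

20.0000

Y = total at-bats until the seventh success; negative binomial with r=7, p=0.35.
E[Y] = r / p = 7 / 0.35 = 20.000000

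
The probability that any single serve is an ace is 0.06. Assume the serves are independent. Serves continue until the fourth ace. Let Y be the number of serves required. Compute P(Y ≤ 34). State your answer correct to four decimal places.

0.1446

Finishing within 34 serves ⇔ at least 4 successes in the first 34. With X ~ Binomial(34, 0.06), P(Y ≤ 34) = 1 − P(X ≤ 3).
  k=0: C(34,0)·0.06^0·0.94^34 = 0.121996
  k=1: C(34,1)·0.06^1·0.94^33 = 0.264758
  k=2: C(34,2)·0.06^2·0.94^32 = 0.278841
  k=3: C(34,3)·0.06^3·0.94^31 = 0.189849
1 − 0.855445 = 0.144555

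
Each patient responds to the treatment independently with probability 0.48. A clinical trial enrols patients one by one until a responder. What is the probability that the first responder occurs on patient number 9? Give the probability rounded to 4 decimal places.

0.0026

Geometric (trials to first success), p = 0.48.
P(Y = 9) = (1−p)^8 · p = 0.005346 · 0.48 = 0.002566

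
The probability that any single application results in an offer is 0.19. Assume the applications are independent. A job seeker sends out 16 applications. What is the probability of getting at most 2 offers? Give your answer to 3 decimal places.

0.390

X ~ Binomial(16, 0.19); P(X ≤ 2) = Σ C(16,k) p^k (1−p)^(16−k) over k:
  k=0: C(16,0)·0.19^0·0.81^16 = 0.03434
  k=1: C(16,1)·0.19^1·0.81^15 = 0.12887
  k=2: C(16,2)·0.19^2·0.81^14 = 0.22671
Total = 0.38992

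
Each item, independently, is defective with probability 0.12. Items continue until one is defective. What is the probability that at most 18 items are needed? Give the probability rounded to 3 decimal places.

0.900

Y = number of items to the first success; geometric, p = 0.12.
P(Y ≤ 18) = 1 − (1−p)^18 = 1 − 0.10016 = 0.89984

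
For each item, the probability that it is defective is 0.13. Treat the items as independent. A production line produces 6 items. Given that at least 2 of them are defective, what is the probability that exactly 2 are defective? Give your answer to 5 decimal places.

X ~ Binomial(6, 0.13). Want P(X=2 | X≥2) = P(X=2) / P(X≥2).
P(X=2) = C(6,2)·0.13^2·0.87^4 = 0.1452295
P(X≥2) = 1 − 0.4336262 − 0.3887683 = 0.1776055
Ratio = 0.1452295 / 0.1776055 = 0.8177087

0.81771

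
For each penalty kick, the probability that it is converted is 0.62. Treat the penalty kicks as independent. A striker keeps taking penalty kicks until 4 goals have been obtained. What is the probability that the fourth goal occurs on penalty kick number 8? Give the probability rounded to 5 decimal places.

Y = trial on which the fourth success occurs; negative binomial, r=4, p=0.62.
P(Y=8) = C(7,3) · p^4 · (1−p)^4
= 35 · 0.14776 · 0.020851 = 0.1078373

0.10784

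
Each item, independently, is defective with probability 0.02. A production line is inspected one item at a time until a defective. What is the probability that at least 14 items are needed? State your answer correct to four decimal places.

0.7690

Y = number of items to the first success; geometric, p = 0.02.
P(Y > 13) = P(first 13 all fail) = (1−p)^13 = 0.769022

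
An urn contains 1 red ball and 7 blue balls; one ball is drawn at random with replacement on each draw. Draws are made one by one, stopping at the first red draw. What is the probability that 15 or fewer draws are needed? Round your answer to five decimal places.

Y = number of draws to the first success; geometric, p = 0.125.
P(Y ≤ 15) = 1 − (1−p)^15 = 1 − 0.1349338 = 0.8650662

0.86507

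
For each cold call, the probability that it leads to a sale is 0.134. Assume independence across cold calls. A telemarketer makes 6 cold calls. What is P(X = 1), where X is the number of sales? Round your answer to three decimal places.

0.392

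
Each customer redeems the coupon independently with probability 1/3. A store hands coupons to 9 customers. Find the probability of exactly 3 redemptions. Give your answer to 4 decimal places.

0.2731

X ~ Binomial(n=9, p=0.333333).
P(X=3) = C(9,3) · p^3 · (1−p)^6
= 84 · 0.037037 · 0.087791 = 0.273129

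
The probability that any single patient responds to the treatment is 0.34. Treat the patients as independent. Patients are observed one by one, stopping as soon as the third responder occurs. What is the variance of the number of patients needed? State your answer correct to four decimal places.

Y = total patients until the third success; negative binomial with r=3, p=0.34.
Var(Y) = r(1−p)/p² = 3·0.66 / 0.34² = 17.128028

17.1280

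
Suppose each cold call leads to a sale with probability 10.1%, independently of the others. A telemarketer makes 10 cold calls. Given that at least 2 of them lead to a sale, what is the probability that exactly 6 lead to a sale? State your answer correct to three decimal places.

0.001

X ~ Binomial(10, 0.101). Want P(X=6 | X≥2) = P(X=6) / P(X≥2).
P(X=6) = C(10,6)·0.101^6·0.899^4 = 0.00015
P(X≥2) = 1 − 0.34482 − 0.38740 = 0.26778
Ratio = 0.00015 / 0.26778 = 0.00054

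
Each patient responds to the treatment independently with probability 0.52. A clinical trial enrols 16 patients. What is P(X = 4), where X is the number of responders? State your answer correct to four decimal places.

X ~ Binomial(n=16, p=0.52).
P(X=4) = C(16,4) · p^4 · (1−p)^12
= 1820 · 0.073116 · 0.00014959 = 0.019906

0.0199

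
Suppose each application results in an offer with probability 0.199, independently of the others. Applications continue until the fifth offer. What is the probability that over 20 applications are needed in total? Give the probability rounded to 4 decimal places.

0.6340

Needing more than 20 applications ⇔ fewer than 5 successes in the first 20. With X ~ Binomial(20, 0.199), P(Y > 20) = P(X ≤ 4).
  k=0: C(20,0)·0.199^0·0.801^20 = 0.011821
  k=1: C(20,1)·0.199^1·0.801^19 = 0.058736
  k=2: C(20,2)·0.199^2·0.801^18 = 0.138626
  k=3: C(20,3)·0.199^3·0.801^17 = 0.206641
  k=4: C(20,4)·0.199^4·0.801^16 = 0.218186
P(X ≤ 4) = 0.634009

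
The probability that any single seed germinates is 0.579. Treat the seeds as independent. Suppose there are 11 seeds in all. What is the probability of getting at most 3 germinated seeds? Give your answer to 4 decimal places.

X ~ Binomial(11, 0.579); P(X ≤ 3) = Σ C(11,k) p^k (1−p)^(11−k) over k:
  k=0: C(11,0)·0.579^0·0.421^11 = 0.000074
  k=1: C(11,1)·0.579^1·0.421^10 = 0.001114
  k=2: C(11,2)·0.579^2·0.421^9 = 0.007661
  k=3: C(11,3)·0.579^3·0.421^8 = 0.031606
Total = 0.040455

0.0405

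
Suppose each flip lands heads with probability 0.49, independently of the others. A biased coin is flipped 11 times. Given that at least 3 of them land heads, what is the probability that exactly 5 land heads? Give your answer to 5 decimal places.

0.23867

X ~ Binomial(11, 0.49). Want P(X=5 | X≥3) = P(X=5) / P(X≥3).
P(X=5) = C(11,5)·0.49^5·0.51^6 = 0.2296378
P(X≥3) = 1 − 0.0006071 − 0.0064164 − 0.0308238 = 0.9621527
Ratio = 0.2296378 / 0.9621527 = 0.2386709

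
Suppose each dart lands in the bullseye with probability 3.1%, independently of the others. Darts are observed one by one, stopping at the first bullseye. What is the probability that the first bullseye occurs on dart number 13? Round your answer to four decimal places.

Geometric (trials to first success), p = 0.031.
P(Y = 13) = (1−p)^12 · p = 0.68531 · 0.031 = 0.021245

0.0212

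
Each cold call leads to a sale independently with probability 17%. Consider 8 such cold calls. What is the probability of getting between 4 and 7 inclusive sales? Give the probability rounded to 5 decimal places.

X ~ Binomial(8, 0.17); P(4 ≤ X ≤ 7) = Σ C(8,k) p^k (1−p)^(8−k) over k:
  k=4: C(8,4)·0.17^4·0.83^4 = 0.0277464
  k=5: C(8,5)·0.17^5·0.83^3 = 0.0045464
  k=6: C(8,6)·0.17^6·0.83^2 = 0.0004656
  k=7: C(8,7)·0.17^7·0.83^1 = 0.0000272
Total = 0.0327856

0.03279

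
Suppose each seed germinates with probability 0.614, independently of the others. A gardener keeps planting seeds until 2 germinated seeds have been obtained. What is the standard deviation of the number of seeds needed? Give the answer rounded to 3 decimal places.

1.431

Y = total seeds until the second success; negative binomial with r=2, p=0.614.
SD(Y) = √[r(1−p)/p²] = √(2.04777) = 1.43100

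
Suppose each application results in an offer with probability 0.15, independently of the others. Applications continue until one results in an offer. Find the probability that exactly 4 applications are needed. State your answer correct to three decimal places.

0.092

Geometric (trials to first success), p = 0.15.
P(Y = 4) = (1−p)^3 · p = 0.61413 · 0.15 = 0.09212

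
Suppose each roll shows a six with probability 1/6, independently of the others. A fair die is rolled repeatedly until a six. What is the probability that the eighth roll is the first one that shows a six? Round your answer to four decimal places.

0.0465

Geometric (trials to first success), p = 0.166667.
P(Y = 8) = (1−p)^7 · p = 0.27908 · 0.166667 = 0.046514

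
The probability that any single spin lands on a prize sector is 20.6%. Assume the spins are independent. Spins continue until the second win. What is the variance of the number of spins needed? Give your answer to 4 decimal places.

37.4211

Y = total spins until the second success; negative binomial with r=2, p=0.206.
Var(Y) = r(1−p)/p² = 2·0.794 / 0.206² = 37.421058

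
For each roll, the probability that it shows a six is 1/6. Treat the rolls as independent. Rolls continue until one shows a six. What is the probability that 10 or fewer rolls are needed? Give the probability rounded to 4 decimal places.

Y = number of rolls to the first success; geometric, p = 0.166667.
P(Y ≤ 10) = 1 − (1−p)^10 = 1 − 0.161506 = 0.838494

0.8385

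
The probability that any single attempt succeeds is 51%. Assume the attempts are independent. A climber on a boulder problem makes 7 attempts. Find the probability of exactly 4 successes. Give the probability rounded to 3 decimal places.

X ~ Binomial(n=7, p=0.51).
P(X=4) = C(7,4) · p^4 · (1−p)^3
= 35 · 0.067652 · 0.11765 = 0.27857

0.279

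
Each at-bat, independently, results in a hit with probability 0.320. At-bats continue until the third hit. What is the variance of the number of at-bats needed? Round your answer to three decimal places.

Y = total at-bats until the third success; negative binomial with r=3, p=0.32.
Var(Y) = r(1−p)/p² = 3·0.68 / 0.32² = 19.92188

19.922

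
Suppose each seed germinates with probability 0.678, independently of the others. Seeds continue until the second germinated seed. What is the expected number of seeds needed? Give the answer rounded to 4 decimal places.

2.9499

Y = total seeds until the second success; negative binomial with r=2, p=0.678.
E[Y] = r / p = 2 / 0.678 = 2.949853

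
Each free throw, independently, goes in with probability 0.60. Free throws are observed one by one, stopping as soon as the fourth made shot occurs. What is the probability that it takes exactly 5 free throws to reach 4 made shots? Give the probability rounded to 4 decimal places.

Y = trial on which the fourth success occurs; negative binomial, r=4, p=0.60.
P(Y=5) = C(4,3) · p^4 · (1−p)^1
= 4 · 0.1296 · 0.4 = 0.207360

0.2074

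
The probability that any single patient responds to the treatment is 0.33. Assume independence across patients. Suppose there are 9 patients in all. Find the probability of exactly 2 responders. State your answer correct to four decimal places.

X ~ Binomial(n=9, p=0.33).
P(X=2) = C(9,2) · p^2 · (1−p)^7
= 36 · 0.1089 · 0.060607 = 0.237604

0.2376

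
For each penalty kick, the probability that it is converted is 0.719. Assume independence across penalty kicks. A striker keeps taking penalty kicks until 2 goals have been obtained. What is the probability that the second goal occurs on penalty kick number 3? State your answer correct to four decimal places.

Y = trial on which the second success occurs; negative binomial, r=2, p=0.719.
P(Y=3) = C(2,1) · p^2 · (1−p)^1
= 2 · 0.51696 · 0.281 = 0.290532

0.2905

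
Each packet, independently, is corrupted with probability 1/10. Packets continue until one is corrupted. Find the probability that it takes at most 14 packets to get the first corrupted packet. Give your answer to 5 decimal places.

Y = number of packets to the first success; geometric, p = 0.10.
P(Y ≤ 14) = 1 − (1−p)^14 = 1 − 0.2287679 = 0.7712321

0.77123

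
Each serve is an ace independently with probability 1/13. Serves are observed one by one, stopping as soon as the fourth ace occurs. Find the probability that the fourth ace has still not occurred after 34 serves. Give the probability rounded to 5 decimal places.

Needing more than 34 serves ⇔ fewer than 4 successes in the first 34. With X ~ Binomial(34, 0.076923), P(Y > 34) = P(X ≤ 3).
  k=0: C(34,0)·0.076923^0·0.923077^34 = 0.0657792
  k=1: C(34,1)·0.076923^1·0.923077^33 = 0.1863743
  k=2: C(34,2)·0.076923^2·0.923077^32 = 0.2562647
  k=3: C(34,3)·0.076923^3·0.923077^31 = 0.2277908
P(X ≤ 3) = 0.7362090

0.73621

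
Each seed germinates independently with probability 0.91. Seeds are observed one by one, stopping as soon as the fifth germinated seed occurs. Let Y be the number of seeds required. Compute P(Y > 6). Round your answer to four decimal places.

Needing more than 6 seeds ⇔ fewer than 5 successes in the first 6. With X ~ Binomial(6, 0.91), P(Y > 6) = P(X ≤ 4).
  k=0: C(6,0)·0.91^0·0.09^6 = 0.000001
  k=1: C(6,1)·0.91^1·0.09^5 = 0.000032
  k=2: C(6,2)·0.91^2·0.09^4 = 0.000815
  k=3: C(6,3)·0.91^3·0.09^3 = 0.010987
  k=4: C(6,4)·0.91^4·0.09^2 = 0.083319
P(X ≤ 4) = 0.095153

0.0952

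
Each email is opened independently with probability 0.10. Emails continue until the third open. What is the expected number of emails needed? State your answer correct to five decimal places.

30.00000

Y = total emails until the third success; negative binomial with r=3, p=0.10.
E[Y] = r / p = 3 / 0.10 = 30.0000000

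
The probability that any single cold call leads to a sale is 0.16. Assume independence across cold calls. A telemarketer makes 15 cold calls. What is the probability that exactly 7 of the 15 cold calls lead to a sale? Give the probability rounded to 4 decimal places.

0.0043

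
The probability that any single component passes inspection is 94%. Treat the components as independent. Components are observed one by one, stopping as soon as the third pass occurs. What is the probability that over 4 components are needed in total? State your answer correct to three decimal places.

0.020

Needing more than 4 components ⇔ fewer than 3 successes in the first 4. With X ~ Binomial(4, 0.94), P(Y > 4) = P(X ≤ 2).
  k=0: C(4,0)·0.94^0·0.06^4 = 0.00001
  k=1: C(4,1)·0.94^1·0.06^3 = 0.00081
  k=2: C(4,2)·0.94^2·0.06^2 = 0.01909
P(X ≤ 2) = 0.01991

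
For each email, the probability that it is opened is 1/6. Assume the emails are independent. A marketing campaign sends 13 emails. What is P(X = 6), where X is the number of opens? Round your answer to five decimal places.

X ~ Binomial(n=13, p=0.166667).
P(X=6) = C(13,6) · p^6 · (1−p)^7
= 1716 · 2.1433e-05 · 0.27908 = 0.0102646

0.01026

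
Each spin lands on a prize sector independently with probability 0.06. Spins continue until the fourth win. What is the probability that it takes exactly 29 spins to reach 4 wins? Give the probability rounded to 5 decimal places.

Y = trial on which the fourth success occurs; negative binomial, r=4, p=0.06.
P(Y=29) = C(28,3) · p^4 · (1−p)^25
= 3276 · 1.296e-05 · 0.21291 = 0.0090395

0.00904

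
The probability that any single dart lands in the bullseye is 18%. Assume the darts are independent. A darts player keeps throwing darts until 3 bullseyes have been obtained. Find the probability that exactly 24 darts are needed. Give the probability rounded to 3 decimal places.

Y = trial on which the third success occurs; negative binomial, r=3, p=0.18.
P(Y=24) = C(23,2) · p^3 · (1−p)^21
= 253 · 0.005832 · 0.015491 = 0.02286

0.023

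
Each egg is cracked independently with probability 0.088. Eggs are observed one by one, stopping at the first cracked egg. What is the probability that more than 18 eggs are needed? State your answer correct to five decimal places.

0.19051

Y = number of eggs to the first success; geometric, p = 0.088.
P(Y > 18) = P(first 18 all fail) = (1−p)^18 = 0.1905053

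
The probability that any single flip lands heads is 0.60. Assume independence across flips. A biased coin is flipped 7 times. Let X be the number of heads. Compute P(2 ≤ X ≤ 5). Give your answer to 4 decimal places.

0.8225

X ~ Binomial(7, 0.60); P(2 ≤ X ≤ 5) = Σ C(7,k) p^k (1−p)^(7−k) over k:
  k=2: C(7,2)·0.60^2·0.40^5 = 0.077414
  k=3: C(7,3)·0.60^3·0.40^4 = 0.193536
  k=4: C(7,4)·0.60^4·0.40^3 = 0.290304
  k=5: C(7,5)·0.60^5·0.40^2 = 0.261274
Total = 0.822528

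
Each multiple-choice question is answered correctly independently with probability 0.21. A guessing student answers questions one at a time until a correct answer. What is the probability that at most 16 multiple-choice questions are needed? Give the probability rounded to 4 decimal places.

0.9770

Y = number of multiple-choice questions to the first success; geometric, p = 0.21.
P(Y ≤ 16) = 1 − (1−p)^16 = 1 − 0.023016 = 0.976984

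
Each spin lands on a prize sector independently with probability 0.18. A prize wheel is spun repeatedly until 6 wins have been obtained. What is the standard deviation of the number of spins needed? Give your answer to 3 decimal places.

Y = total spins until the sixth success; negative binomial with r=6, p=0.18.
SD(Y) = √[r(1−p)/p²] = √(151.85185) = 12.32282

12.323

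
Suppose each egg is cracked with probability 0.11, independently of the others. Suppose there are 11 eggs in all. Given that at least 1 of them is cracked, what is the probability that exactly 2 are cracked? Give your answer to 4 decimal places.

0.3227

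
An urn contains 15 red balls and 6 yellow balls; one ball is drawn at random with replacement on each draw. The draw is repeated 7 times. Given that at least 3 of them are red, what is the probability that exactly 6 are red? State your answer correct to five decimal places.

0.27195

X ~ Binomial(7, 0.714286). Want P(X=6 | X≥3) = P(X=6) / P(X≥3).
P(X=6) = C(7,6)·0.714286^6·0.285714^1 = 0.2656206
P(X≥3) = 1 − 0.0001554 − 0.0027200 − 0.0203997 = 0.9767250
Ratio = 0.2656206 / 0.9767250 = 0.2719503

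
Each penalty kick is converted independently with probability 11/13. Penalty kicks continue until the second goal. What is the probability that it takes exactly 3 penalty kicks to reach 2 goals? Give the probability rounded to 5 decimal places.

0.22030

Y = trial on which the second success occurs; negative binomial, r=2, p=0.846154.
P(Y=3) = C(2,1) · p^2 · (1−p)^1
= 2 · 0.71598 · 0.15385 = 0.2203004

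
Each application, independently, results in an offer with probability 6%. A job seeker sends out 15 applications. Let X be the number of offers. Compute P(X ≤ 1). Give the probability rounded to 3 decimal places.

0.774

X ~ Binomial(15, 0.06); P(X ≤ 1) = Σ C(15,k) p^k (1−p)^(15−k) over k:
  k=0: C(15,0)·0.06^0·0.94^15 = 0.39529
  k=1: C(15,1)·0.06^1·0.94^14 = 0.37847
Total = 0.77376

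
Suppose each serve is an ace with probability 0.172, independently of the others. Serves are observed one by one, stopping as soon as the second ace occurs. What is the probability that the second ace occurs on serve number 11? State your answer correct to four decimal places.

0.0541

Y = trial on which the second success occurs; negative binomial, r=2, p=0.172.
P(Y=11) = C(10,1) · p^2 · (1−p)^9
= 10 · 0.029584 · 0.18292 = 0.054117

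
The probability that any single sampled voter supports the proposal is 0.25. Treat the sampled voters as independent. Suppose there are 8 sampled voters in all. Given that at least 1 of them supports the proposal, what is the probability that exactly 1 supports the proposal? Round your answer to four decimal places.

0.2967

X ~ Binomial(8, 0.25). Want P(X=1 | X≥1) = P(X=1) / P(X≥1).
P(X=1) = C(8,1)·0.25^1·0.75^7 = 0.266968
P(X≥1) = 1 − 0.100113 = 0.899887
Ratio = 0.266968 / 0.899887 = 0.296668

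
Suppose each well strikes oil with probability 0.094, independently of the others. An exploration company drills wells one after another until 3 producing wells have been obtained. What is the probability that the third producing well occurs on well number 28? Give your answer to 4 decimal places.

Y = trial on which the third success occurs; negative binomial, r=3, p=0.094.
P(Y=28) = C(27,2) · p^3 · (1−p)^25
= 351 · 0.00083058 · 0.084763 = 0.024711

0.0247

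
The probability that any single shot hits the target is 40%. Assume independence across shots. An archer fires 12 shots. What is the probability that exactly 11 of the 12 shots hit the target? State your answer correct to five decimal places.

0.00030

X ~ Binomial(n=12, p=0.40).
P(X=11) = C(12,11) · p^11 · (1−p)^1
= 12 · 4.1943e-05 · 0.6 = 0.0003020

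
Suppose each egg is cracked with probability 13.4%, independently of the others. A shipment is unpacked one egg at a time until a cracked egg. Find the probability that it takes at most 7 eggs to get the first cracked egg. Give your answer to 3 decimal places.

Y = number of eggs to the first success; geometric, p = 0.134.
P(Y ≤ 7) = 1 − (1−p)^7 = 1 − 0.36528 = 0.63472

0.635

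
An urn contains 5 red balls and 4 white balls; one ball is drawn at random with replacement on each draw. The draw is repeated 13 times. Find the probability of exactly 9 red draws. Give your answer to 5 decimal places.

0.14064

X ~ Binomial(n=13, p=0.555556).
P(X=9) = C(13,9) · p^9 · (1−p)^4
= 715 · 0.0050414 · 0.039018 = 0.1406447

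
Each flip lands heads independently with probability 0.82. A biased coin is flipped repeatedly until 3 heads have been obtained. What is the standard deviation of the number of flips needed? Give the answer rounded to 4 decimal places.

Y = total flips until the third success; negative binomial with r=3, p=0.82.
SD(Y) = √[r(1−p)/p²] = √(0.803093) = 0.896155

0.8962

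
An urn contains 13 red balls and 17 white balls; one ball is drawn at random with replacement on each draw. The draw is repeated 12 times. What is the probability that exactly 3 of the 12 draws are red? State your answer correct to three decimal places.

0.108

X ~ Binomial(n=12, p=0.433333).
P(X=3) = C(12,3) · p^3 · (1−p)^9
= 220 · 0.08137 · 0.0060249 = 0.10785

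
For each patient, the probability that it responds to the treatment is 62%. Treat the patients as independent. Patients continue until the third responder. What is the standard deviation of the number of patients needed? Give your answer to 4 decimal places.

1.7221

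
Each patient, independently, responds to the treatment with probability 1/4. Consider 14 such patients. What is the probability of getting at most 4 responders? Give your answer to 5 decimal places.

X ~ Binomial(14, 0.25); P(X ≤ 4) = Σ C(14,k) p^k (1−p)^(14−k) over k:
  k=0: C(14,0)·0.25^0·0.75^14 = 0.0178179
  k=1: C(14,1)·0.25^1·0.75^13 = 0.0831504
  k=2: C(14,2)·0.25^2·0.75^12 = 0.1801593
  k=3: C(14,3)·0.25^3·0.75^11 = 0.2402123
  k=4: C(14,4)·0.25^4·0.75^10 = 0.2201946
Total = 0.7415346

0.74153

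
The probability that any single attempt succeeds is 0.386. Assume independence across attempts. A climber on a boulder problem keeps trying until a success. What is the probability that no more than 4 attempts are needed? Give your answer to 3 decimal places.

Y = number of attempts to the first success; geometric, p = 0.386.
P(Y ≤ 4) = 1 − (1−p)^4 = 1 − 0.14213 = 0.85787

0.858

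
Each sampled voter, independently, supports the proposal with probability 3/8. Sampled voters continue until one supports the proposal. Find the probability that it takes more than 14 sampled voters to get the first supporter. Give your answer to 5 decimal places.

0.00139

Y = number of sampled voters to the first success; geometric, p = 0.375.
P(Y > 14) = P(first 14 all fail) = (1−p)^14 = 0.0013878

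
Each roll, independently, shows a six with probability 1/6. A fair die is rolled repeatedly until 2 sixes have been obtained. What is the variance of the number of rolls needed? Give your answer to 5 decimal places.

Y = total rolls until the second success; negative binomial with r=2, p=0.166667.
Var(Y) = r(1−p)/p² = 2·0.833333 / 0.166667² = 60.0000000

60.00000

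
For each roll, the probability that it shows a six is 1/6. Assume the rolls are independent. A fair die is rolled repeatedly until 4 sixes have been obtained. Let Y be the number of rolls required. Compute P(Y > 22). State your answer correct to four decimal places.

Needing more than 22 rolls ⇔ fewer than 4 successes in the first 22. With X ~ Binomial(22, 0.166667), P(Y > 22) = P(X ≤ 3).
  k=0: C(22,0)·0.166667^0·0.833333^22 = 0.018114
  k=1: C(22,1)·0.166667^1·0.833333^21 = 0.079701
  k=2: C(22,2)·0.166667^2·0.833333^20 = 0.167373
  k=3: C(22,3)·0.166667^3·0.833333^19 = 0.223164
P(X ≤ 3) = 0.488351

0.4884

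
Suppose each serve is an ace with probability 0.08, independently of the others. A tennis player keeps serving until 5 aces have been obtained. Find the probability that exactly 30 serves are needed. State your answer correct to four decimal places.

0.0097

Y = trial on which the fifth success occurs; negative binomial, r=5, p=0.08.
P(Y=30) = C(29,4) · p^5 · (1−p)^25
= 23751 · 3.2768e-06 · 0.12436 = 0.009679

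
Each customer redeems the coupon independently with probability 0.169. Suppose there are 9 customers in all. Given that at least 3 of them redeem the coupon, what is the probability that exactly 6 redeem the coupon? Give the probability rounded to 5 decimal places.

0.00611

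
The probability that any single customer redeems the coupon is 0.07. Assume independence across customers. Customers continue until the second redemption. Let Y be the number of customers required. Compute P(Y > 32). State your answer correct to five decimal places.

0.33422

Needing more than 32 customers ⇔ fewer than 2 successes in the first 32. With X ~ Binomial(32, 0.07), P(Y > 32) = P(X ≤ 1).
  k=0: C(32,0)·0.07^0·0.93^32 = 0.0980515
  k=1: C(32,1)·0.07^1·0.93^31 = 0.2361671
P(X ≤ 1) = 0.3342186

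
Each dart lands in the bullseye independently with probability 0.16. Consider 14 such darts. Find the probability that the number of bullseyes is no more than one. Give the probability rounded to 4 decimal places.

0.3193

X ~ Binomial(14, 0.16); P(X ≤ 1) = Σ C(14,k) p^k (1−p)^(14−k) over k:
  k=0: C(14,0)·0.16^0·0.84^14 = 0.087078
  k=1: C(14,1)·0.16^1·0.84^13 = 0.232209
Total = 0.319287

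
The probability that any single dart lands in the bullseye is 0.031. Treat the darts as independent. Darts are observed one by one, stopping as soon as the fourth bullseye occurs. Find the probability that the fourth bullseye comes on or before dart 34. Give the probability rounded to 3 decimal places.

0.020

Finishing within 34 darts ⇔ at least 4 successes in the first 34. With X ~ Binomial(34, 0.031), P(Y ≤ 34) = 1 − P(X ≤ 3).
  k=0: C(34,0)·0.031^0·0.969^34 = 0.34277
  k=1: C(34,1)·0.031^1·0.969^33 = 0.37284
  k=2: C(34,2)·0.031^2·0.969^32 = 0.19681
  k=3: C(34,3)·0.031^3·0.969^31 = 0.06716
1 − 0.97959 = 0.02041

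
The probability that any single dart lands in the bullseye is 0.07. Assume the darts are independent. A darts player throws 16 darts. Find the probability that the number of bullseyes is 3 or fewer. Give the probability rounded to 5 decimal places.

0.97789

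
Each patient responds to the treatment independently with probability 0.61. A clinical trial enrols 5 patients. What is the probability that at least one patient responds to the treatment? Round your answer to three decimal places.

P(at least one) = 1 − P(none) = 1 − (1 − 0.61)^5
= 1 − 0.00902 = 0.99098

0.991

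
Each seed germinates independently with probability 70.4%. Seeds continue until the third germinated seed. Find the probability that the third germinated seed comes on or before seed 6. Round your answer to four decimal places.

Finishing within 6 seeds ⇔ at least 3 successes in the first 6. With X ~ Binomial(6, 0.704), P(Y ≤ 6) = 1 − P(X ≤ 2).
  k=0: C(6,0)·0.704^0·0.296^6 = 0.000673
  k=1: C(6,1)·0.704^1·0.296^5 = 0.009598
  k=2: C(6,2)·0.704^2·0.296^4 = 0.057069
1 − 0.067340 = 0.932660

0.9327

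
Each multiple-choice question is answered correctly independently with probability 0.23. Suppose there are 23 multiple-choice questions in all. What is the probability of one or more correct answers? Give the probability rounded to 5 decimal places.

0.99755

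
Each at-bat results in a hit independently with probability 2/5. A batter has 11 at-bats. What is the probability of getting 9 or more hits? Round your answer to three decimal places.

X ~ Binomial(11, 0.40); P(X ≥ 9) = Σ C(11,k) p^k (1−p)^(11−k) over k:
  k=9: C(11,9)·0.40^9·0.60^2 = 0.00519
  k=10: C(11,10)·0.40^10·0.60^1 = 0.00069
  k=11: C(11,11)·0.40^11·0.60^0 = 0.00004
Total = 0.00592

0.006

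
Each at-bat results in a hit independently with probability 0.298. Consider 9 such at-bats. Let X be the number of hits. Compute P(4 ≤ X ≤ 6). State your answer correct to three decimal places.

X ~ Binomial(9, 0.298); P(4 ≤ X ≤ 6) = Σ C(9,k) p^k (1−p)^(9−k) over k:
  k=4: C(9,4)·0.298^4·0.702^5 = 0.16940
  k=5: C(9,5)·0.298^5·0.702^4 = 0.07191
  k=6: C(9,6)·0.298^6·0.702^3 = 0.02035
Total = 0.26167

0.262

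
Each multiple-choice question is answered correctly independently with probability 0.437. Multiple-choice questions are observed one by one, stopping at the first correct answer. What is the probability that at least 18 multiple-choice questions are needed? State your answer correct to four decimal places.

Y = number of multiple-choice questions to the first success; geometric, p = 0.437.
P(Y > 17) = P(first 17 all fail) = (1−p)^17 = 0.000057

0.0001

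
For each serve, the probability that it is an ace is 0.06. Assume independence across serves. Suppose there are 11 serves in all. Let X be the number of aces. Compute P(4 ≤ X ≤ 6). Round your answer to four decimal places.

X ~ Binomial(11, 0.06); P(4 ≤ X ≤ 6) = Σ C(11,k) p^k (1−p)^(11−k) over k:
  k=4: C(11,4)·0.06^4·0.94^7 = 0.002773
  k=5: C(11,5)·0.06^5·0.94^6 = 0.000248
  k=6: C(11,6)·0.06^6·0.94^5 = 0.000016
Total = 0.003037

0.0030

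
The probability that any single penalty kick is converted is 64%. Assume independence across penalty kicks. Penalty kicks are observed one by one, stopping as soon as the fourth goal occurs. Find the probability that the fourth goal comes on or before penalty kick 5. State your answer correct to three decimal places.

0.409

Finishing within 5 penalty kicks ⇔ at least 4 successes in the first 5. With X ~ Binomial(5, 0.64), P(Y ≤ 5) = 1 − P(X ≤ 3).
  k=0: C(5,0)·0.64^0·0.36^5 = 0.00605
  k=1: C(5,1)·0.64^1·0.36^4 = 0.05375
  k=2: C(5,2)·0.64^2·0.36^3 = 0.19110
  k=3: C(5,3)·0.64^3·0.36^2 = 0.33974
1 − 0.59064 = 0.40936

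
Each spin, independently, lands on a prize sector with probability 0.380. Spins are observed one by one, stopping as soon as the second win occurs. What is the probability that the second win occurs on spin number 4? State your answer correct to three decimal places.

Y = trial on which the second success occurs; negative binomial, r=2, p=0.38.
P(Y=4) = C(3,1) · p^2 · (1−p)^2
= 3 · 0.1444 · 0.3844 = 0.16652

0.167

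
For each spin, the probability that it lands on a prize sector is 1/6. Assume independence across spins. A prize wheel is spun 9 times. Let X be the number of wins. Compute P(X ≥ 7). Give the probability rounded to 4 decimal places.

0.0001

X ~ Binomial(9, 0.166667); P(X ≥ 7) = Σ C(9,k) p^k (1−p)^(9−k) over k:
  k=7: C(9,7)·0.166667^7·0.833333^2 = 0.000089
  k=8: C(9,8)·0.166667^8·0.833333^1 = 0.000004
  k=9: C(9,9)·0.166667^9·0.833333^0 = 0.000000
Total = 0.000094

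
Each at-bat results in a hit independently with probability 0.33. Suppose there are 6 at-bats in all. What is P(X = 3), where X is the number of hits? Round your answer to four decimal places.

0.2162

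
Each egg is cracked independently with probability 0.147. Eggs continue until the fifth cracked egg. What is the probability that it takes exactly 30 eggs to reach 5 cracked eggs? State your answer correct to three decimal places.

Y = trial on which the fifth success occurs; negative binomial, r=5, p=0.147.
P(Y=30) = C(29,4) · p^5 · (1−p)^25
= 23751 · 6.8641e-05 · 0.018781 = 0.03062

0.031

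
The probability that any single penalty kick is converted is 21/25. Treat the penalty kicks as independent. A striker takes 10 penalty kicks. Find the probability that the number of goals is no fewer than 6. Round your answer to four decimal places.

X ~ Binomial(10, 0.84); P(X ≥ 6) = Σ C(10,k) p^k (1−p)^(10−k) over k:
  k=6: C(10,6)·0.84^6·0.16^4 = 0.048348
  k=7: C(10,7)·0.84^7·0.16^3 = 0.145043
  k=8: C(10,8)·0.84^8·0.16^2 = 0.285553
  k=9: C(10,9)·0.84^9·0.16^1 = 0.333145
  k=10: C(10,10)·0.84^10·0.16^0 = 0.174901
Total = 0.986990

0.9870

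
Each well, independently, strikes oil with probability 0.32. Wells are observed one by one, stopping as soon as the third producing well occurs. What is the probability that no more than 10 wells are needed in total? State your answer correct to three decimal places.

0.669

Finishing within 10 wells ⇔ at least 3 successes in the first 10. With X ~ Binomial(10, 0.32), P(Y ≤ 10) = 1 − P(X ≤ 2).
  k=0: C(10,0)·0.32^0·0.68^10 = 0.02114
  k=1: C(10,1)·0.32^1·0.68^9 = 0.09948
  k=2: C(10,2)·0.32^2·0.68^8 = 0.21066
1 − 0.33128 = 0.66872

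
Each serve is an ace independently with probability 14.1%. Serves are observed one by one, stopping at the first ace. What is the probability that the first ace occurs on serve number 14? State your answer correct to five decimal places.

Geometric (trials to first success), p = 0.141.
P(Y = 14) = (1−p)^13 · p = 0.13865 · 0.141 = 0.0195493

0.01955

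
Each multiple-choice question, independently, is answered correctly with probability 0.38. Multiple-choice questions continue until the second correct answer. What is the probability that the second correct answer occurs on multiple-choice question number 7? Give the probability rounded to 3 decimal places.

0.079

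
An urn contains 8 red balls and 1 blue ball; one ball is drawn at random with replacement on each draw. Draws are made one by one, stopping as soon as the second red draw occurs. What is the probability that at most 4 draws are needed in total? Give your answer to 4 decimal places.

0.9950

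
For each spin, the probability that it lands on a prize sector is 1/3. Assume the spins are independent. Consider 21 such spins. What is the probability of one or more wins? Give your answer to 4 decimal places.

0.9998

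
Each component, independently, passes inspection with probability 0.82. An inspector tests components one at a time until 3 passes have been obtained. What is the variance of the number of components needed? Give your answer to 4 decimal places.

Y = total components until the third success; negative binomial with r=3, p=0.82.
Var(Y) = r(1−p)/p² = 3·0.18 / 0.82² = 0.803093

0.8031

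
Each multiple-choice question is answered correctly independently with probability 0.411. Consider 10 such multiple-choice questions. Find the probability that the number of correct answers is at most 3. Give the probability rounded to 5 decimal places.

0.35509

X ~ Binomial(10, 0.411); P(X ≤ 3) = Σ C(10,k) p^k (1−p)^(10−k) over k:
  k=0: C(10,0)·0.411^0·0.589^10 = 0.0050252
  k=1: C(10,1)·0.411^1·0.589^9 = 0.0350655
  k=2: C(10,2)·0.411^2·0.589^8 = 0.1101079
  k=3: C(10,3)·0.411^3·0.589^7 = 0.2048867
Total = 0.3550853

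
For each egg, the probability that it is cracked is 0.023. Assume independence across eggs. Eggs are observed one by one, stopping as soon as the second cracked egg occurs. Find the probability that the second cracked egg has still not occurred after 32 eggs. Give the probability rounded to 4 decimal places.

0.8327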